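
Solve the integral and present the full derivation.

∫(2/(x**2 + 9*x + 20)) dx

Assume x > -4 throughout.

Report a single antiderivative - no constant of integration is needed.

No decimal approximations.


Step 1. Decompose ∫(2/(x**2 + 9*x + 20)) dx by partial fractions, 2/(x**2 + 9*x + 20) = -2/(x + 5) + 2/(x + 4): now ∫(2/(x + 4)) dx + ∫(-2/(x + 5)) dx.
Step 2. Evaluate the standard form [assuming x > -5]: now -2*log(x + 5) + ∫(2/(x + 4)) dx.
Step 3. Evaluate the standard form [assuming x > -4]: now 2*log(x + 4) - 2*log(x + 5).
Answer: 2*log(x + 4) - 2*log(x + 5).


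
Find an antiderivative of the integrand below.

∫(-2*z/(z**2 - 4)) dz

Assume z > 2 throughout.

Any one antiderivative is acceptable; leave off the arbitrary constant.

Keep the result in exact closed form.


Answer: -log(z - 2) - log(z + 2).


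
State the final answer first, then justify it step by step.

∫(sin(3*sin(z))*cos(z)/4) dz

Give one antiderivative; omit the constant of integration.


The answer is -cos(3*sin(z))/12.
Step 1. Substitute u = sin(z), turning ∫(sin(3*sin(z))*cos(z)/4) dz into ∫(sin(3*u)/4) du: now ∫(sin(3*u)/4) du.
Step 2. Evaluate the standard form: now -cos(3*u)/12.
Step 3. Substitute back u = sin(z): now -cos(3*sin(z))/12.
Answer: -cos(3*sin(z))/12.


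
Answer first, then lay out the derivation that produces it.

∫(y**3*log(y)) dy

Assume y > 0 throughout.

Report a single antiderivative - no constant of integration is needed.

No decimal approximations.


The answer is y**4*log(y)/4 - y**4/16.
Step 1. Integrate ∫(y**3*log(y)) dy by parts with u = log(y), dv = (y**3) dy, so v = y**4/4 [assuming y > 0]: now y**4*log(y)/4 + ∫(-y**3/4) dy.
Step 2. Evaluate the standard form: now y**4*log(y)/4 - y**4/16.
Answer: y**4*log(y)/4 - y**4/16.


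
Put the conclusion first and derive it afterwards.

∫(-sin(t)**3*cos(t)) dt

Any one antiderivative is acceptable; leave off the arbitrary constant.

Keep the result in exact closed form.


The answer is -sin(t)**4/4.
Step 1. Substitute u = sin(t), turning ∫(-sin(t)**3*cos(t)) dt into ∫(-u**3) du: now ∫(-u**3) du.
Step 2. Evaluate the standard form: now -u**4/4.
Step 3. Substitute back u = sin(t): now -sin(t)**4/4.
Answer: -sin(t)**4/4.


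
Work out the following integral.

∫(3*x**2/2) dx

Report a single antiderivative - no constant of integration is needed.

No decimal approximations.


Answer: x**3/2.


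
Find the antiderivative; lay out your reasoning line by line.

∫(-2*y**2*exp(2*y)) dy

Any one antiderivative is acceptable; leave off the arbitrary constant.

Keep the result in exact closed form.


Step 1. Integrate ∫(-2*y**2*exp(2*y)) dy by parts with u = y**2, dv = (-2*exp(2*y)) dy, so v = -exp(2*y): now -y**2*exp(2*y) + ∫(2*y*exp(2*y)) dy.
Step 2. Integrate ∫(2*y*exp(2*y)) dy by parts with u = y, dv = (2*exp(2*y)) dy, so v = exp(2*y): now -y**2*exp(2*y) + y*exp(2*y) + ∫(-exp(2*y)) dy.
Step 3. Evaluate the standard form: now -y**2*exp(2*y) + y*exp(2*y) - exp(2*y)/2.
Answer: -y**2*exp(2*y) + y*exp(2*y) - exp(2*y)/2.


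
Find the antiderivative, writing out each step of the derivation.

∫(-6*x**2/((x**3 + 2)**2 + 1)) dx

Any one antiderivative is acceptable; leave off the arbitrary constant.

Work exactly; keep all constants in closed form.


Step 1. Substitute u = x**3 + 2, turning ∫(-6*x**2/((x**3 + 2)**2 + 1)) dx into ∫(-2/(u**2 + 1)) du: now ∫(-2/(u**2 + 1)) du.
Step 2. Evaluate the standard form: now -2*atan(u).
Step 3. Substitute back u = x**3 + 2: now -2*atan(x**3 + 2).
Answer: -2*atan(x**3 + 2).


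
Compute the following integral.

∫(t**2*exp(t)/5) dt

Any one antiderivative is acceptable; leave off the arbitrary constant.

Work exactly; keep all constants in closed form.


Answer: t**2*exp(t)/5 - 2*t*exp(t)/5 + 2*exp(t)/5.


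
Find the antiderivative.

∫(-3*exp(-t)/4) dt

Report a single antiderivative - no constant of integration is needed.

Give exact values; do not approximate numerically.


Answer: 3*exp(-t)/4.


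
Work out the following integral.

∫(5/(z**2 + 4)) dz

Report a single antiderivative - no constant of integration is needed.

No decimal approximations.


Answer: 5*atan(z/2)/2.


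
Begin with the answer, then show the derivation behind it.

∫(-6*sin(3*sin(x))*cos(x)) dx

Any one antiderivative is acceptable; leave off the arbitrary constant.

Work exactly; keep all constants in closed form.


The answer is 2*cos(3*sin(x)).
Step 1. Substitute u = sin(x), turning ∫(-6*sin(3*sin(x))*cos(x)) dx into ∫(-6*sin(3*u)) du: now ∫(-6*sin(3*u)) du.
Step 2. Evaluate the standard form: now 2*cos(3*u).
Step 3. Substitute back u = sin(x): now 2*cos(3*sin(x)).
Answer: 2*cos(3*sin(x)).


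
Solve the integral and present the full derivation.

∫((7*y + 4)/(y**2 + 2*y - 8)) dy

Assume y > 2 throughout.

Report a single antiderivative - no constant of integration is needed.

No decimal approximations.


Step 1. Decompose ∫((7*y + 4)/(y**2 + 2*y - 8)) dy by partial fractions, (7*y + 4)/(y**2 + 2*y - 8) = 4/(y + 4) + 3/(y - 2): now ∫(3/(y - 2)) dy + ∫(4/(y + 4)) dy.
Step 2. Evaluate the standard form [assuming y > 2]: now 3*log(y - 2) + ∫(4/(y + 4)) dy.
Step 3. Evaluate the standard form [assuming y > -4]: now 3*log(y - 2) + 4*log(y + 4).
Answer: 3*log(y - 2) + 4*log(y + 4).


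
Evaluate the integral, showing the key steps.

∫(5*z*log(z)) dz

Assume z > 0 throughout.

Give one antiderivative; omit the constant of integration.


Step 1. Integrate ∫(5*z*log(z)) dz by parts with u = log(z), dv = (5*z) dz, so v = 5*z**2/2 [assuming z > 0]: now 5*z**2*log(z)/2 + ∫(-5*z/2) dz.
Step 2. Evaluate the standard form: now 5*z**2*log(z)/2 - 5*z**2/4.
Answer: 5*z**2*log(z)/2 - 5*z**2/4.


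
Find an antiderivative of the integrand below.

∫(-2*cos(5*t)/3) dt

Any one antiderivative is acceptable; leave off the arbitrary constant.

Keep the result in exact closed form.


Answer: -2*sin(5*t)/15.


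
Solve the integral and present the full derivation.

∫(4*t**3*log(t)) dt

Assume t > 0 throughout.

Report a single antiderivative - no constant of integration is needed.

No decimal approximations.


Step 1. Integrate ∫(4*t**3*log(t)) dt by parts with u = log(t), dv = (4*t**3) dt, so v = t**4 [assuming t > 0]: now t**4*log(t) + ∫(-t**3) dt.
Step 2. Evaluate the standard form: now t**4*log(t) - t**4/4.
Answer: t**4*log(t) - t**4/4.


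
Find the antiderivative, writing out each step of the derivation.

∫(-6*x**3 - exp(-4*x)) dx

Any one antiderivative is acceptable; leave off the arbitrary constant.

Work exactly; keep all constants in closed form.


Step 1. Rewrite: now ∫(-6*x**3) dx + ∫(-exp(-4*x)) dx.
Step 2. Evaluate the standard form: now ∫(-6*x**3) dx + exp(-4*x)/4.
Step 3. Evaluate the standard form: now -3*x**4/2 + exp(-4*x)/4.
Answer: -3*x**4/2 + exp(-4*x)/4.


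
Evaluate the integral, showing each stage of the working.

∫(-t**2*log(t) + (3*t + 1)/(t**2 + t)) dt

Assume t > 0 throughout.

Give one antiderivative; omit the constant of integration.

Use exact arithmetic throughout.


Step 1. Rewrite: now ∫(-t**2*log(t)) dt + ∫((3*t + 1)/(t**2 + t)) dt.
Step 2. Decompose ∫((3*t + 1)/(t**2 + t)) dt by partial fractions, (3*t + 1)/(t**2 + t) = 2/(t + 1) + 1/t: now ∫(1/t) dt + ∫(-t**2*log(t)) dt + ∫(2/(t + 1)) dt.
Step 3. Evaluate the standard form [assuming t > 0]: now log(t) + ∫(-t**2*log(t)) dt + ∫(2/(t + 1)) dt.
Step 4. Evaluate the standard form [assuming t > -1]: now log(t) + 2*log(t + 1) + ∫(-t**2*log(t)) dt.
Step 5. Integrate ∫(-t**2*log(t)) dt by parts with u = log(t), dv = (-t**2) dt, so v = -t**3/3 [assuming t > 0]: now -t**3*log(t)/3 + log(t) + 2*log(t + 1) + ∫(t**2/3) dt.
Step 6. Evaluate the standard form: now -t**3*log(t)/3 + t**3/9 + log(t) + 2*log(t + 1).
Answer: -t**3*log(t)/3 + t**3/9 + log(t) + 2*log(t + 1).


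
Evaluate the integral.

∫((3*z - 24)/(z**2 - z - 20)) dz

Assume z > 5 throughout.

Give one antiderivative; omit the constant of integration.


Answer: -log(z - 5) + 4*log(z + 4).


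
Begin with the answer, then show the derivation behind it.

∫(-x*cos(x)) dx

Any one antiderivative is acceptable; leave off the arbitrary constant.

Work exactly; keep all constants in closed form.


The answer is -x*sin(x) - cos(x).
Step 1. Integrate ∫(-x*cos(x)) dx by parts with u = x, dv = (-cos(x)) dx, so v = -sin(x): now -x*sin(x) + ∫(sin(x)) dx.
Step 2. Evaluate the standard form: now -x*sin(x) - cos(x).
Answer: -x*sin(x) - cos(x).


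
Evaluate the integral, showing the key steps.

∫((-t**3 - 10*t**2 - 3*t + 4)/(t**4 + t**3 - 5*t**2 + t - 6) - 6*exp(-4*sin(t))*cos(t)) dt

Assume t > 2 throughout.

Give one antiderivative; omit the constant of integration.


Step 1. Rewrite: now ∫((-t**3 - 10*t**2 - 3*t + 4)/(t**4 + t**3 - 5*t**2 + t - 6)) dt + ∫(-6*exp(-4*sin(t))*cos(t)) dt.
Step 2. Substitute u = sin(t), turning ∫(-6*exp(-4*sin(t))*cos(t)) dt into ∫(-6*exp(-4*u)) du: now ∫((-t**3 - 10*t**2 - 3*t + 4)/(t**4 + t**3 - 5*t**2 + t - 6)) dt + ∫(-6*exp(-4*u)) du.
Step 3. Evaluate the standard form: now ∫((-t**3 - 10*t**2 - 3*t + 4)/(t**4 + t**3 - 5*t**2 + t - 6)) dt + 3*exp(-4*u)/2.
Step 4. Substitute back u = sin(t): now ∫((-t**3 - 10*t**2 - 3*t + 4)/(t**4 + t**3 - 5*t**2 + t - 6)) dt + 3*exp(-4*sin(t))/2.
Step 5. Decompose ∫((-t**3 - 10*t**2 - 3*t + 4)/(t**4 + t**3 - 5*t**2 + t - 6)) dt by partial fractions, (-t**3 - 10*t**2 - 3*t + 4)/(t**4 + t**3 - 5*t**2 + t - 6) = -2/(t**2 + 1) + 1/(t + 3) - 2/(t - 2): now ∫(-2/(t - 2)) dt + ∫(1/(t + 3)) dt + ∫(-2/(t**2 + 1)) dt + 3*exp(-4*sin(t))/2.
Step 6. Evaluate the standard form [assuming t > 2]: now -2*log(t - 2) + ∫(1/(t + 3)) dt + ∫(-2/(t**2 + 1)) dt + 3*exp(-4*sin(t))/2.
Step 7. Evaluate the standard form [assuming t > -3]: now -2*log(t - 2) + log(t + 3) + ∫(-2/(t**2 + 1)) dt + 3*exp(-4*sin(t))/2.
Step 8. Evaluate the standard form: now -2*log(t - 2) + log(t + 3) - 2*atan(t) + 3*exp(-4*sin(t))/2.
Answer: -2*log(t - 2) + log(t + 3) - 2*atan(t) + 3*exp(-4*sin(t))/2.


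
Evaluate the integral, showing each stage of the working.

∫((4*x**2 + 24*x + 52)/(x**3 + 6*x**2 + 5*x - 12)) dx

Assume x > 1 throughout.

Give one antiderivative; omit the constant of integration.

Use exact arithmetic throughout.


Step 1. Decompose ∫((4*x**2 + 24*x + 52)/(x**3 + 6*x**2 + 5*x - 12)) dx by partial fractions, (4*x**2 + 24*x + 52)/(x**3 + 6*x**2 + 5*x - 12) = 4/(x + 4) - 4/(x + 3) + 4/(x - 1): now ∫(4/(x - 1)) dx + ∫(-4/(x + 3)) dx + ∫(4/(x + 4)) dx.
Step 2. Evaluate the standard form [assuming x > 1]: now 4*log(x - 1) + ∫(-4/(x + 3)) dx + ∫(4/(x + 4)) dx.
Step 3. Evaluate the standard form [assuming x > -3]: now 4*log(x - 1) - 4*log(x + 3) + ∫(4/(x + 4)) dx.
Step 4. Evaluate the standard form [assuming x > -4]: now 4*log(x - 1) - 4*log(x + 3) + 4*log(x + 4).
Answer: 4*log(x - 1) - 4*log(x + 3) + 4*log(x + 4).


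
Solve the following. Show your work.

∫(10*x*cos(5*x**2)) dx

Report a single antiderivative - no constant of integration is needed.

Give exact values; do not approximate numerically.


Step 1. Substitute u = x**2, turning ∫(10*x*cos(5*x**2)) dx into ∫(5*cos(5*u)) du: now ∫(5*cos(5*u)) du.
Step 2. Evaluate the standard form: now sin(5*u).
Step 3. Substitute back u = x**2: now sin(5*x**2).
Answer: sin(5*x**2).


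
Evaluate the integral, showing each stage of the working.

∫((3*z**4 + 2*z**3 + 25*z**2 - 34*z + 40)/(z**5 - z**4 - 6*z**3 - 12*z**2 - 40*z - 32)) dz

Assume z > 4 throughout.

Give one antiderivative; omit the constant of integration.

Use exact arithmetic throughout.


Step 1. Decompose ∫((3*z**4 + 2*z**3 + 25*z**2 - 34*z + 40)/(z**5 - z**4 - 6*z**3 - 12*z**2 - 40*z - 32)) dz by partial fractions, (3*z**4 + 2*z**3 + 25*z**2 - 34*z + 40)/(z**5 - z**4 - 6*z**3 - 12*z**2 - 40*z - 32) = 3/(z**2 + 4) + 5/(z + 2) - 4/(z + 1) + 2/(z - 4): now ∫(2/(z - 4)) dz + ∫(-4/(z + 1)) dz + ∫(5/(z + 2)) dz + ∫(3/(z**2 + 4)) dz.
Step 2. Evaluate the standard form [assuming z > 4]: now 2*log(z - 4) + ∫(-4/(z + 1)) dz + ∫(5/(z + 2)) dz + ∫(3/(z**2 + 4)) dz.
Step 3. Evaluate the standard form [assuming z > -2]: now 2*log(z - 4) + 5*log(z + 2) + ∫(-4/(z + 1)) dz + ∫(3/(z**2 + 4)) dz.
Step 4. Evaluate the standard form [assuming z > -1]: now 2*log(z - 4) - 4*log(z + 1) + 5*log(z + 2) + ∫(3/(z**2 + 4)) dz.
Step 5. Evaluate the standard form: now 2*log(z - 4) - 4*log(z + 1) + 5*log(z + 2) + 3*atan(z/2)/2.
Answer: 2*log(z - 4) - 4*log(z + 1) + 5*log(z + 2) + 3*atan(z/2)/2.


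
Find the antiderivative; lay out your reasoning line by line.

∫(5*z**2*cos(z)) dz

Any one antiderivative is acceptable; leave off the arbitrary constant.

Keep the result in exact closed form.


Step 1. Integrate ∫(5*z**2*cos(z)) dz by parts with u = z**2, dv = (5*cos(z)) dz, so v = 5*sin(z): now 5*z**2*sin(z) + ∫(-10*z*sin(z)) dz.
Step 2. Integrate ∫(-10*z*sin(z)) dz by parts with u = z, dv = (-10*sin(z)) dz, so v = 10*cos(z): now 5*z**2*sin(z) + 10*z*cos(z) + ∫(-10*cos(z)) dz.
Step 3. Evaluate the standard form: now 5*z**2*sin(z) + 10*z*cos(z) - 10*sin(z).
Answer: 5*z**2*sin(z) + 10*z*cos(z) - 10*sin(z).


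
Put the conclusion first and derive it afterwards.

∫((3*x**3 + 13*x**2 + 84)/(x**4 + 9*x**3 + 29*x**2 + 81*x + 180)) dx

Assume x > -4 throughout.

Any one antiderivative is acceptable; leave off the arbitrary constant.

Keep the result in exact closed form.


The answer is 4*log(x + 4) - log(x + 5) - atan(x/3).
Step 1. Decompose ∫((3*x**3 + 13*x**2 + 84)/(x**4 + 9*x**3 + 29*x**2 + 81*x + 180)) dx by partial fractions, (3*x**3 + 13*x**2 + 84)/(x**4 + 9*x**3 + 29*x**2 + 81*x + 180) = -3/(x**2 + 9) - 1/(x + 5) + 4/(x + 4): now ∫(4/(x + 4)) dx + ∫(-1/(x + 5)) dx + ∫(-3/(x**2 + 9)) dx.
Step 2. Evaluate the standard form [assuming x > -5]: now -log(x + 5) + ∫(4/(x + 4)) dx + ∫(-3/(x**2 + 9)) dx.
Step 3. Evaluate the standard form [assuming x > -4]: now 4*log(x + 4) - log(x + 5) + ∫(-3/(x**2 + 9)) dx.
Step 4. Evaluate the standard form: now 4*log(x + 4) - log(x + 5) - atan(x/3).
Answer: 4*log(x + 4) - log(x + 5) - atan(x/3).


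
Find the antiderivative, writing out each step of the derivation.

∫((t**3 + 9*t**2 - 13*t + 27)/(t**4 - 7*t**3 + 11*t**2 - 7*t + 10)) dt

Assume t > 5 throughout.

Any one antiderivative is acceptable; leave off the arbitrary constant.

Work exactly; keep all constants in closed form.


Step 1. Decompose ∫((t**3 + 9*t**2 - 13*t + 27)/(t**4 - 7*t**3 + 11*t**2 - 7*t + 10)) dt by partial fractions, (t**3 + 9*t**2 - 13*t + 27)/(t**4 - 7*t**3 + 11*t**2 - 7*t + 10) = 2/(t**2 + 1) - 3/(t - 2) + 4/(t - 5): now ∫(4/(t - 5)) dt + ∫(-3/(t - 2)) dt + ∫(2/(t**2 + 1)) dt.
Step 2. Evaluate the standard form [assuming t > 5]: now 4*log(t - 5) + ∫(-3/(t - 2)) dt + ∫(2/(t**2 + 1)) dt.
Step 3. Evaluate the standard form [assuming t > 2]: now 4*log(t - 5) - 3*log(t - 2) + ∫(2/(t**2 + 1)) dt.
Step 4. Evaluate the standard form: now 4*log(t - 5) - 3*log(t - 2) + 2*atan(t).
Answer: 4*log(t - 5) - 3*log(t - 2) + 2*atan(t).


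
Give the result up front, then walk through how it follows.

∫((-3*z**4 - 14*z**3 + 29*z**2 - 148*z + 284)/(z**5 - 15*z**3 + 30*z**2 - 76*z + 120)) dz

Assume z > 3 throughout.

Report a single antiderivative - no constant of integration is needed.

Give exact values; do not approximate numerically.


The answer is -5*log(z - 3) + log(z - 2) + log(z + 5) + 2*atan(z/2).
Step 1. Decompose ∫((-3*z**4 - 14*z**3 + 29*z**2 - 148*z + 284)/(z**5 - 15*z**3 + 30*z**2 - 76*z + 120)) dz by partial fractions, (-3*z**4 - 14*z**3 + 29*z**2 - 148*z + 284)/(z**5 - 15*z**3 + 30*z**2 - 76*z + 120) = 4/(z**2 + 4) + 1/(z + 5) + 1/(z - 2) - 5/(z - 3): now ∫(-5/(z - 3)) dz + ∫(1/(z - 2)) dz + ∫(1/(z + 5)) dz + ∫(4/(z**2 + 4)) dz.
Step 2. Evaluate the standard form [assuming z > -5]: now log(z + 5) + ∫(-5/(z - 3)) dz + ∫(1/(z - 2)) dz + ∫(4/(z**2 + 4)) dz.
Step 3. Evaluate the standard form [assuming z > 2]: now log(z - 2) + log(z + 5) + ∫(-5/(z - 3)) dz + ∫(4/(z**2 + 4)) dz.
Step 4. Evaluate the standard form [assuming z > 3]: now -5*log(z - 3) + log(z - 2) + log(z + 5) + ∫(4/(z**2 + 4)) dz.
Step 5. Evaluate the standard form: now -5*log(z - 3) + log(z - 2) + log(z + 5) + 2*atan(z/2).
Answer: -5*log(z - 3) + log(z - 2) + log(z + 5) + 2*atan(z/2).


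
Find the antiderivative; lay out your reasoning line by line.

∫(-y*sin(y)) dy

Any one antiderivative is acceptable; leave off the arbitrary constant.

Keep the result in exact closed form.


Step 1. Integrate ∫(-y*sin(y)) dy by parts with u = y, dv = (-sin(y)) dy, so v = cos(y): now y*cos(y) + ∫(-cos(y)) dy.
Step 2. Evaluate the standard form: now y*cos(y) - sin(y).
Answer: y*cos(y) - sin(y).


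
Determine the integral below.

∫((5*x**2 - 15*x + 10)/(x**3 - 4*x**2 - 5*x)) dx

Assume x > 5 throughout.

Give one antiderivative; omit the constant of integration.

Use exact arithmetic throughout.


Answer: -2*log(x) + 2*log(x - 5) + 5*log(x + 1).


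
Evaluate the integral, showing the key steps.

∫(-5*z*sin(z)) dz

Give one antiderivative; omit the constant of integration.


Step 1. Integrate ∫(-5*z*sin(z)) dz by parts with u = z, dv = (-5*sin(z)) dz, so v = 5*cos(z): now 5*z*cos(z) + ∫(-5*cos(z)) dz.
Step 2. Evaluate the standard form: now 5*z*cos(z) - 5*sin(z).
Answer: 5*z*cos(z) - 5*sin(z).


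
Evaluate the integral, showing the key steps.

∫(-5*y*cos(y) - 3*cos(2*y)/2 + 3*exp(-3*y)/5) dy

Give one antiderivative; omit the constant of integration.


Step 1. Rewrite: now ∫(-5*y*cos(y)) dy + ∫(3*exp(-3*y)/5) dy + ∫(-3*cos(2*y)/2) dy.
Step 2. Evaluate the standard form: now ∫(-5*y*cos(y)) dy + ∫(-3*cos(2*y)/2) dy - exp(-3*y)/5.
Step 3. Integrate ∫(-5*y*cos(y)) dy by parts with u = y, dv = (-5*cos(y)) dy, so v = -5*sin(y): now -5*y*sin(y) + ∫(5*sin(y)) dy + ∫(-3*cos(2*y)/2) dy - exp(-3*y)/5.
Step 4. Evaluate the standard form: now -5*y*sin(y) - 5*cos(y) + ∫(-3*cos(2*y)/2) dy - exp(-3*y)/5.
Step 5. Evaluate the standard form: now -5*y*sin(y) - 3*sin(2*y)/4 - 5*cos(y) - exp(-3*y)/5.
Answer: -5*y*sin(y) - 3*sin(2*y)/4 - 5*cos(y) - exp(-3*y)/5.


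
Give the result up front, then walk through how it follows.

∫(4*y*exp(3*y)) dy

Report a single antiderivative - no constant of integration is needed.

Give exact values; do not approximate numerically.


The answer is 4*y*exp(3*y)/3 - 4*exp(3*y)/9.
Step 1. Integrate ∫(4*y*exp(3*y)) dy by parts with u = y, dv = (4*exp(3*y)) dy, so v = 4*exp(3*y)/3: now 4*y*exp(3*y)/3 + ∫(-4*exp(3*y)/3) dy.
Step 2. Evaluate the standard form: now 4*y*exp(3*y)/3 - 4*exp(3*y)/9.
Answer: 4*y*exp(3*y)/3 - 4*exp(3*y)/9.


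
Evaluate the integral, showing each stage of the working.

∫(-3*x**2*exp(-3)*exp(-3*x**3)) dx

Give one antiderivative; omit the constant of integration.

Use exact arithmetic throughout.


Step 1. Substitute u = x**3 + 1, turning ∫(-3*x**2*exp(-3)*exp(-3*x**3)) dx into ∫(-exp(-3*u)) du: now ∫(-exp(-3*u)) du.
Step 2. Evaluate the standard form: now exp(-3*u)/3.
Step 3. Substitute back u = x**3 + 1: now exp(-3*x**3 - 3)/3.
Answer: exp(-3*x**3 - 3)/3.


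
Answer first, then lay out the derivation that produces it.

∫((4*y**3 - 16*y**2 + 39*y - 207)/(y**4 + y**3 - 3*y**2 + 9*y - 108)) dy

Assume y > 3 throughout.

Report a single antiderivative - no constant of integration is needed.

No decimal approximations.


The answer is -log(y - 3) + 5*log(y + 4) + atan(y/3).
Step 1. Decompose ∫((4*y**3 - 16*y**2 + 39*y - 207)/(y**4 + y**3 - 3*y**2 + 9*y - 108)) dy by partial fractions, (4*y**3 - 16*y**2 + 39*y - 207)/(y**4 + y**3 - 3*y**2 + 9*y - 108) = 3/(y**2 + 9) + 5/(y + 4) - 1/(y - 3): now ∫(-1/(y - 3)) dy + ∫(5/(y + 4)) dy + ∫(3/(y**2 + 9)) dy.
Step 2. Evaluate the standard form [assuming y > 3]: now -log(y - 3) + ∫(5/(y + 4)) dy + ∫(3/(y**2 + 9)) dy.
Step 3. Evaluate the standard form [assuming y > -4]: now -log(y - 3) + 5*log(y + 4) + ∫(3/(y**2 + 9)) dy.
Step 4. Evaluate the standard form: now -log(y - 3) + 5*log(y + 4) + atan(y/3).
Answer: -log(y - 3) + 5*log(y + 4) + atan(y/3).


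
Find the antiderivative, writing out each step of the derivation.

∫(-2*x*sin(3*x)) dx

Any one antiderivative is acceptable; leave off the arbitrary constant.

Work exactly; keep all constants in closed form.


Step 1. Integrate ∫(-2*x*sin(3*x)) dx by parts with u = x, dv = (-2*sin(3*x)) dx, so v = 2*cos(3*x)/3: now 2*x*cos(3*x)/3 + ∫(-2*cos(3*x)/3) dx.
Step 2. Evaluate the standard form: now 2*x*cos(3*x)/3 - 2*sin(3*x)/9.
Answer: 2*x*cos(3*x)/3 - 2*sin(3*x)/9.


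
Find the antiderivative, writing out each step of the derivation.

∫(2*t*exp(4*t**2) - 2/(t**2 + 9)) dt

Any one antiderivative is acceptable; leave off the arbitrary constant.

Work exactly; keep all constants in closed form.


Step 1. Rewrite: now ∫(2*t*exp(4*t**2)) dt + ∫(-2/(t**2 + 9)) dt.
Step 2. Evaluate the standard form: now -2*atan(t/3)/3 + ∫(2*t*exp(4*t**2)) dt.
Step 3. Substitute u = t**2, turning ∫(2*t*exp(4*t**2)) dt into ∫(exp(4*u)) du: now -2*atan(t/3)/3 + ∫(exp(4*u)) du.
Step 4. Evaluate the standard form: now exp(4*u)/4 - 2*atan(t/3)/3.
Step 5. Substitute back u = t**2: now exp(4*t**2)/4 - 2*atan(t/3)/3.
Answer: exp(4*t**2)/4 - 2*atan(t/3)/3.


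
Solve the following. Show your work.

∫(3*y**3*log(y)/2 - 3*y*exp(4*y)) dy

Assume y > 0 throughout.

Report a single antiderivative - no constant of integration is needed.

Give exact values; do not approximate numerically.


Step 1. Rewrite: now ∫(-3*y*exp(4*y)) dy + ∫(3*y**3*log(y)/2) dy.
Step 2. Integrate ∫(3*y**3*log(y)/2) dy by parts with u = log(y), dv = (3*y**3/2) dy, so v = 3*y**4/8 [assuming y > 0]: now 3*y**4*log(y)/8 + ∫(-3*y**3/8) dy + ∫(-3*y*exp(4*y)) dy.
Step 3. Evaluate the standard form: now 3*y**4*log(y)/8 - 3*y**4/32 + ∫(-3*y*exp(4*y)) dy.
Step 4. Integrate ∫(-3*y*exp(4*y)) dy by parts with u = y, dv = (-3*exp(4*y)) dy, so v = -3*exp(4*y)/4: now 3*y**4*log(y)/8 - 3*y**4/32 - 3*y*exp(4*y)/4 + ∫(3*exp(4*y)/4) dy.
Step 5. Evaluate the standard form: now 3*y**4*log(y)/8 - 3*y**4/32 - 3*y*exp(4*y)/4 + 3*exp(4*y)/16.
Answer: 3*y**4*log(y)/8 - 3*y**4/32 - 3*y*exp(4*y)/4 + 3*exp(4*y)/16.


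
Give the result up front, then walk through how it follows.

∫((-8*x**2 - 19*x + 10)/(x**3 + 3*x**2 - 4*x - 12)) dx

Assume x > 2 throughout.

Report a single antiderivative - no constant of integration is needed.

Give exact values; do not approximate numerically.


The answer is -3*log(x - 2) - 4*log(x + 2) - log(x + 3).
Step 1. Decompose ∫((-8*x**2 - 19*x + 10)/(x**3 + 3*x**2 - 4*x - 12)) dx by partial fractions, (-8*x**2 - 19*x + 10)/(x**3 + 3*x**2 - 4*x - 12) = -1/(x + 3) - 4/(x + 2) - 3/(x - 2): now ∫(-3/(x - 2)) dx + ∫(-4/(x + 2)) dx + ∫(-1/(x + 3)) dx.
Step 2. Evaluate the standard form [assuming x > -3]: now -log(x + 3) + ∫(-3/(x - 2)) dx + ∫(-4/(x + 2)) dx.
Step 3. Evaluate the standard form [assuming x > 2]: now -3*log(x - 2) - log(x + 3) + ∫(-4/(x + 2)) dx.
Step 4. Evaluate the standard form [assuming x > -2]: now -3*log(x - 2) - 4*log(x + 2) - log(x + 3).
Answer: -3*log(x - 2) - 4*log(x + 2) - log(x + 3).


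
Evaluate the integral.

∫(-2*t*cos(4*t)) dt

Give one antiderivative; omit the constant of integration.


Answer: -t*sin(4*t)/2 - cos(4*t)/8.


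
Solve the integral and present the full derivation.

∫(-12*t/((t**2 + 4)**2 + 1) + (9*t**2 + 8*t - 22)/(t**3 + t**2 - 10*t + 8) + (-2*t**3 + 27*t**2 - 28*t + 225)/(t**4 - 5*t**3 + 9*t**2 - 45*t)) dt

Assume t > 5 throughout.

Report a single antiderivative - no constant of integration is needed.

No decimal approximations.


Step 1. Rewrite: now ∫(-12*t/((t**2 + 4)**2 + 1)) dt + ∫((9*t**2 + 8*t - 22)/(t**3 + t**2 - 10*t + 8)) dt + ∫((-2*t**3 + 27*t**2 - 28*t + 225)/(t**4 - 5*t**3 + 9*t**2 - 45*t)) dt.
Step 2. Decompose ∫((-2*t**3 + 27*t**2 - 28*t + 225)/(t**4 - 5*t**3 + 9*t**2 - 45*t)) dt by partial fractions, (-2*t**3 + 27*t**2 - 28*t + 225)/(t**4 - 5*t**3 + 9*t**2 - 45*t) = 2/(t**2 + 9) + 3/(t - 5) - 5/t: now ∫(-5/t) dt + ∫(-12*t/((t**2 + 4)**2 + 1)) dt + ∫((9*t**2 + 8*t - 22)/(t**3 + t**2 - 10*t + 8)) dt + ∫(3/(t - 5)) dt + ∫(2/(t**2 + 9)) dt.
Step 3. Evaluate the standard form [assuming t > 5]: now 3*log(t - 5) + ∫(-5/t) dt + ∫(-12*t/((t**2 + 4)**2 + 1)) dt + ∫((9*t**2 + 8*t - 22)/(t**3 + t**2 - 10*t + 8)) dt + ∫(2/(t**2 + 9)) dt.
Step 4. Evaluate the standard form [assuming t > 0]: now -5*log(t) + 3*log(t - 5) + ∫(-12*t/((t**2 + 4)**2 + 1)) dt + ∫((9*t**2 + 8*t - 22)/(t**3 + t**2 - 10*t + 8)) dt + ∫(2/(t**2 + 9)) dt.
Step 5. Evaluate the standard form: now -5*log(t) + 3*log(t - 5) + 2*atan(t/3)/3 + ∫(-12*t/((t**2 + 4)**2 + 1)) dt + ∫((9*t**2 + 8*t - 22)/(t**3 + t**2 - 10*t + 8)) dt.
Step 6. Decompose ∫((9*t**2 + 8*t - 22)/(t**3 + t**2 - 10*t + 8)) dt by partial fractions, (9*t**2 + 8*t - 22)/(t**3 + t**2 - 10*t + 8) = 3/(t + 4) + 1/(t - 1) + 5/(t - 2): now -5*log(t) + 3*log(t - 5) + 2*atan(t/3)/3 + ∫(-12*t/((t**2 + 4)**2 + 1)) dt + ∫(5/(t - 2)) dt + ∫(1/(t - 1)) dt + ∫(3/(t + 4)) dt.
Step 7. Evaluate the standard form [assuming t > -4]: now -5*log(t) + 3*log(t - 5) + 3*log(t + 4) + 2*atan(t/3)/3 + ∫(-12*t/((t**2 + 4)**2 + 1)) dt + ∫(5/(t - 2)) dt + ∫(1/(t - 1)) dt.
Step 8. Evaluate the standard form [assuming t > 1]: now -5*log(t) + 3*log(t - 5) + log(t - 1) + 3*log(t + 4) + 2*atan(t/3)/3 + ∫(-12*t/((t**2 + 4)**2 + 1)) dt + ∫(5/(t - 2)) dt.
Step 9. Evaluate the standard form [assuming t > 2]: now -5*log(t) + 3*log(t - 5) + 5*log(t - 2) + log(t - 1) + 3*log(t + 4) + 2*atan(t/3)/3 + ∫(-12*t/((t**2 + 4)**2 + 1)) dt.
Step 10. Substitute u = t**2 + 4, turning ∫(-12*t/((t**2 + 4)**2 + 1)) dt into ∫(-6/(u**2 + 1)) du: now -5*log(t) + 3*log(t - 5) + 5*log(t - 2) + log(t - 1) + 3*log(t + 4) + 2*atan(t/3)/3 + ∫(-6/(u**2 + 1)) du.
Step 11. Evaluate the standard form: now -5*log(t) + 3*log(t - 5) + 5*log(t - 2) + log(t - 1) + 3*log(t + 4) + 2*atan(t/3)/3 - 6*atan(u).
Step 12. Substitute back u = t**2 + 4: now -5*log(t) + 3*log(t - 5) + 5*log(t - 2) + log(t - 1) + 3*log(t + 4) + 2*atan(t/3)/3 - 6*atan(t**2 + 4).
Answer: -5*log(t) + 3*log(t - 5) + 5*log(t - 2) + log(t - 1) + 3*log(t + 4) + 2*atan(t/3)/3 - 6*atan(t**2 + 4).


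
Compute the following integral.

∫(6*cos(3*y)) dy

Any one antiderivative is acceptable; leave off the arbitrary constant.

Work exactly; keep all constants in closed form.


Answer: 2*sin(3*y).


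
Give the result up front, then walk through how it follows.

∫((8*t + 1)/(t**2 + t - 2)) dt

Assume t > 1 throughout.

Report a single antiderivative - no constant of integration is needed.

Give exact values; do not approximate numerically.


The answer is 3*log(t - 1) + 5*log(t + 2).
Step 1. Decompose ∫((8*t + 1)/(t**2 + t - 2)) dt by partial fractions, (8*t + 1)/(t**2 + t - 2) = 5/(t + 2) + 3/(t - 1): now ∫(3/(t - 1)) dt + ∫(5/(t + 2)) dt.
Step 2. Evaluate the standard form [assuming t > 1]: now 3*log(t - 1) + ∫(5/(t + 2)) dt.
Step 3. Evaluate the standard form [assuming t > -2]: now 3*log(t - 1) + 5*log(t + 2).
Answer: 3*log(t - 1) + 5*log(t + 2).


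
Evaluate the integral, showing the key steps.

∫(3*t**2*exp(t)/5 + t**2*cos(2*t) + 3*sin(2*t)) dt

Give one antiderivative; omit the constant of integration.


Step 1. Rewrite: now ∫(3*t**2*exp(t)/5) dt + ∫(t**2*cos(2*t)) dt + ∫(3*sin(2*t)) dt.
Step 2. Integrate ∫(t**2*cos(2*t)) dt by parts with u = t**2, dv = (cos(2*t)) dt, so v = sin(2*t)/2: now t**2*sin(2*t)/2 + ∫(-t*sin(2*t)) dt + ∫(3*t**2*exp(t)/5) dt + ∫(3*sin(2*t)) dt.
Step 3. Integrate ∫(-t*sin(2*t)) dt by parts with u = t, dv = (-sin(2*t)) dt, so v = cos(2*t)/2: now t**2*sin(2*t)/2 + t*cos(2*t)/2 + ∫(3*t**2*exp(t)/5) dt + ∫(3*sin(2*t)) dt + ∫(-cos(2*t)/2) dt.
Step 4. Evaluate the standard form: now t**2*sin(2*t)/2 + t*cos(2*t)/2 - sin(2*t)/4 + ∫(3*t**2*exp(t)/5) dt + ∫(3*sin(2*t)) dt.
Step 5. Integrate ∫(3*t**2*exp(t)/5) dt by parts with u = t**2, dv = (3*exp(t)/5) dt, so v = 3*exp(t)/5: now 3*t**2*exp(t)/5 + t**2*sin(2*t)/2 + t*cos(2*t)/2 - sin(2*t)/4 + ∫(-6*t*exp(t)/5) dt + ∫(3*sin(2*t)) dt.
Step 6. Integrate ∫(-6*t*exp(t)/5) dt by parts with u = t, dv = (-6*exp(t)/5) dt, so v = -6*exp(t)/5: now 3*t**2*exp(t)/5 + t**2*sin(2*t)/2 - 6*t*exp(t)/5 + t*cos(2*t)/2 - sin(2*t)/4 + ∫(6*exp(t)/5) dt + ∫(3*sin(2*t)) dt.
Step 7. Evaluate the standard form: now 3*t**2*exp(t)/5 + t**2*sin(2*t)/2 - 6*t*exp(t)/5 + t*cos(2*t)/2 + 6*exp(t)/5 - sin(2*t)/4 + ∫(3*sin(2*t)) dt.
Step 8. Evaluate the standard form: now 3*t**2*exp(t)/5 + t**2*sin(2*t)/2 - 6*t*exp(t)/5 + t*cos(2*t)/2 + 6*exp(t)/5 - sin(2*t)/4 - 3*cos(2*t)/2.
Answer: 3*t**2*exp(t)/5 + t**2*sin(2*t)/2 - 6*t*exp(t)/5 + t*cos(2*t)/2 + 6*exp(t)/5 - sin(2*t)/4 - 3*cos(2*t)/2.


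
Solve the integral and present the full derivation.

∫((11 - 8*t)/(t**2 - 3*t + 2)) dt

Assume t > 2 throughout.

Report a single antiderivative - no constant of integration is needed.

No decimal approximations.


Step 1. Decompose ∫((11 - 8*t)/(t**2 - 3*t + 2)) dt by partial fractions, (11 - 8*t)/(t**2 - 3*t + 2) = -3/(t - 1) - 5/(t - 2): now ∫(-5/(t - 2)) dt + ∫(-3/(t - 1)) dt.
Step 2. Evaluate the standard form [assuming t > 2]: now -5*log(t - 2) + ∫(-3/(t - 1)) dt.
Step 3. Evaluate the standard form [assuming t > 1]: now -5*log(t - 2) - 3*log(t - 1).
Answer: -5*log(t - 2) - 3*log(t - 1).


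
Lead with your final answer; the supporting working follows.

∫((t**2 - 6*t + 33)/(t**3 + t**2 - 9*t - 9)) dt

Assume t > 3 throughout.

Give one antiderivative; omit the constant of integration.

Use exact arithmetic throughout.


The answer is log(t - 3) - 5*log(t + 1) + 5*log(t + 3).
Step 1. Decompose ∫((t**2 - 6*t + 33)/(t**3 + t**2 - 9*t - 9)) dt by partial fractions, (t**2 - 6*t + 33)/(t**3 + t**2 - 9*t - 9) = 5/(t + 3) - 5/(t + 1) + 1/(t - 3): now ∫(1/(t - 3)) dt + ∫(-5/(t + 1)) dt + ∫(5/(t + 3)) dt.
Step 2. Evaluate the standard form [assuming t > -1]: now -5*log(t + 1) + ∫(1/(t - 3)) dt + ∫(5/(t + 3)) dt.
Step 3. Evaluate the standard form [assuming t > -3]: now -5*log(t + 1) + 5*log(t + 3) + ∫(1/(t - 3)) dt.
Step 4. Evaluate the standard form [assuming t > 3]: now log(t - 3) - 5*log(t + 1) + 5*log(t + 3).
Answer: log(t - 3) - 5*log(t + 1) + 5*log(t + 3).


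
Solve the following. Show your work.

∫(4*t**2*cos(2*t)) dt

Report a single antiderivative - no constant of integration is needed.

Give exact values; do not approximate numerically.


Step 1. Integrate ∫(4*t**2*cos(2*t)) dt by parts with u = t**2, dv = (4*cos(2*t)) dt, so v = 2*sin(2*t): now 2*t**2*sin(2*t) + ∫(-4*t*sin(2*t)) dt.
Step 2. Integrate ∫(-4*t*sin(2*t)) dt by parts with u = t, dv = (-4*sin(2*t)) dt, so v = 2*cos(2*t): now 2*t**2*sin(2*t) + 2*t*cos(2*t) + ∫(-2*cos(2*t)) dt.
Step 3. Evaluate the standard form: now 2*t**2*sin(2*t) + 2*t*cos(2*t) - sin(2*t).
Answer: 2*t**2*sin(2*t) + 2*t*cos(2*t) - sin(2*t).


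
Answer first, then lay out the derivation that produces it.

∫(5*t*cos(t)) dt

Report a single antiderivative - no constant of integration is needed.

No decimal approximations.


The answer is 5*t*sin(t) + 5*cos(t).
Step 1. Integrate ∫(5*t*cos(t)) dt by parts with u = t, dv = (5*cos(t)) dt, so v = 5*sin(t): now 5*t*sin(t) + ∫(-5*sin(t)) dt.
Step 2. Evaluate the standard form: now 5*t*sin(t) + 5*cos(t).
Answer: 5*t*sin(t) + 5*cos(t).


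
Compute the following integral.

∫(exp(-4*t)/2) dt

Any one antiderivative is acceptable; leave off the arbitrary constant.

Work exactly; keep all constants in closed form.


Answer: -exp(-4*t)/8.


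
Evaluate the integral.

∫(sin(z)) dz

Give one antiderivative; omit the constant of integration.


Answer: -cos(z).


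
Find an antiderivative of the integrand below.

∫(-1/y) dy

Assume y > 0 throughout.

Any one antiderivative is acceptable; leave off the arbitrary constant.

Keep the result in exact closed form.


Answer: -log(y).


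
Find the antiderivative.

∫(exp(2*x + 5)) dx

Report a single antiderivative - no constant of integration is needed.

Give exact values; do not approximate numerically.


Answer: exp(2*x + 5)/2.


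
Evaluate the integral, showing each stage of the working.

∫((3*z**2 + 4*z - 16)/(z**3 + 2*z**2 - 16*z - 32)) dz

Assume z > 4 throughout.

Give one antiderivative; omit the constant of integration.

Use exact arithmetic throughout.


Step 1. Decompose ∫((3*z**2 + 4*z - 16)/(z**3 + 2*z**2 - 16*z - 32)) dz by partial fractions, (3*z**2 + 4*z - 16)/(z**3 + 2*z**2 - 16*z - 32) = 1/(z + 4) + 1/(z + 2) + 1/(z - 4): now ∫(1/(z - 4)) dz + ∫(1/(z + 2)) dz + ∫(1/(z + 4)) dz.
Step 2. Evaluate the standard form [assuming z > -4]: now log(z + 4) + ∫(1/(z - 4)) dz + ∫(1/(z + 2)) dz.
Step 3. Evaluate the standard form [assuming z > 4]: now log(z - 4) + log(z + 4) + ∫(1/(z + 2)) dz.
Step 4. Evaluate the standard form [assuming z > -2]: now log(z - 4) + log(z + 2) + log(z + 4).
Answer: log(z - 4) + log(z + 2) + log(z + 4).


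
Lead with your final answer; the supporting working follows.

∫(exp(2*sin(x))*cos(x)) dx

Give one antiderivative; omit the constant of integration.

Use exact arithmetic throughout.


The answer is exp(2*sin(x))/2.
Step 1. Substitute u = sin(x), turning ∫(exp(2*sin(x))*cos(x)) dx into ∫(exp(2*u)) du: now ∫(exp(2*u)) du.
Step 2. Evaluate the standard form: now exp(2*u)/2.
Step 3. Substitute back u = sin(x): now exp(2*sin(x))/2.
Answer: exp(2*sin(x))/2.


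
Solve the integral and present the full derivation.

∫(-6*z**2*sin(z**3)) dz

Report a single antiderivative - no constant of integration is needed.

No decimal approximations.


Step 1. Substitute u = z**3, turning ∫(-6*z**2*sin(z**3)) dz into ∫(-2*sin(u)) du: now ∫(-2*sin(u)) du.
Step 2. Evaluate the standard form: now 2*cos(u).
Step 3. Substitute back u = z**3: now 2*cos(z**3).
Answer: 2*cos(z**3).


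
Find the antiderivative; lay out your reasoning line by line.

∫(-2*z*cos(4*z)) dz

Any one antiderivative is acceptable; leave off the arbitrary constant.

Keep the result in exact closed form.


Step 1. Integrate ∫(-2*z*cos(4*z)) dz by parts with u = z, dv = (-2*cos(4*z)) dz, so v = -sin(4*z)/2: now -z*sin(4*z)/2 + ∫(sin(4*z)/2) dz.
Step 2. Evaluate the standard form: now -z*sin(4*z)/2 - cos(4*z)/8.
Answer: -z*sin(4*z)/2 - cos(4*z)/8.


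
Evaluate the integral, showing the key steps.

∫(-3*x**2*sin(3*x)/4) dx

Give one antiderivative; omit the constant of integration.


Step 1. Integrate ∫(-3*x**2*sin(3*x)/4) dx by parts with u = x**2, dv = (-3*sin(3*x)/4) dx, so v = cos(3*x)/4: now x**2*cos(3*x)/4 + ∫(-x*cos(3*x)/2) dx.
Step 2. Integrate ∫(-x*cos(3*x)/2) dx by parts with u = x, dv = (-cos(3*x)/2) dx, so v = -sin(3*x)/6: now x**2*cos(3*x)/4 - x*sin(3*x)/6 + ∫(sin(3*x)/6) dx.
Step 3. Evaluate the standard form: now x**2*cos(3*x)/4 - x*sin(3*x)/6 - cos(3*x)/18.
Answer: x**2*cos(3*x)/4 - x*sin(3*x)/6 - cos(3*x)/18.


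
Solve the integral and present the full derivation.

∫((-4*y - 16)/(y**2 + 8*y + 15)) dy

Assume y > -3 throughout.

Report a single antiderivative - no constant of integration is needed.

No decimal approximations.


Step 1. Decompose ∫((-4*y - 16)/(y**2 + 8*y + 15)) dy by partial fractions, (-4*y - 16)/(y**2 + 8*y + 15) = -2/(y + 5) - 2/(y + 3): now ∫(-2/(y + 3)) dy + ∫(-2/(y + 5)) dy.
Step 2. Evaluate the standard form [assuming y > -5]: now -2*log(y + 5) + ∫(-2/(y + 3)) dy.
Step 3. Evaluate the standard form [assuming y > -3]: now -2*log(y + 3) - 2*log(y + 5).
Answer: -2*log(y + 3) - 2*log(y + 5).


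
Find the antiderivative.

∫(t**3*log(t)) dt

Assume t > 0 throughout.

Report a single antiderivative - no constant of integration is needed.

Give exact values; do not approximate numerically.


Answer: t**4*log(t)/4 - t**4/16.


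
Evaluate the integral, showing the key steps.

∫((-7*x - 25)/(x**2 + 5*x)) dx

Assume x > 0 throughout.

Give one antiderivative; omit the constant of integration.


Step 1. Decompose ∫((-7*x - 25)/(x**2 + 5*x)) dx by partial fractions, (-7*x - 25)/(x**2 + 5*x) = -2/(x + 5) - 5/x: now ∫(-5/x) dx + ∫(-2/(x + 5)) dx.
Step 2. Evaluate the standard form [assuming x > 0]: now -5*log(x) + ∫(-2/(x + 5)) dx.
Step 3. Evaluate the standard form [assuming x > -5]: now -5*log(x) - 2*log(x + 5).
Answer: -5*log(x) - 2*log(x + 5).


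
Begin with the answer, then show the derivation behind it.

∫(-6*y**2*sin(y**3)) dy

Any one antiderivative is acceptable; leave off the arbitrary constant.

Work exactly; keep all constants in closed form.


The answer is 2*cos(y**3).
Step 1. Substitute u = y**3, turning ∫(-6*y**2*sin(y**3)) dy into ∫(-2*sin(u)) du: now ∫(-2*sin(u)) du.
Step 2. Evaluate the standard form: now 2*cos(u).
Step 3. Substitute back u = y**3: now 2*cos(y**3).
Answer: 2*cos(y**3).


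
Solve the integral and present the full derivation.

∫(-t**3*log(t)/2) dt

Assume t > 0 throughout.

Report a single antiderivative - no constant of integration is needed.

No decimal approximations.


Step 1. Integrate ∫(-t**3*log(t)/2) dt by parts with u = log(t), dv = (-t**3/2) dt, so v = -t**4/8 [assuming t > 0]: now -t**4*log(t)/8 + ∫(t**3/8) dt.
Step 2. Evaluate the standard form: now -t**4*log(t)/8 + t**4/32.
Answer: -t**4*log(t)/8 + t**4/32.


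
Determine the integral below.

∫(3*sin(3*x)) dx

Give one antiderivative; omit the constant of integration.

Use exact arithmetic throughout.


Answer: -cos(3*x).


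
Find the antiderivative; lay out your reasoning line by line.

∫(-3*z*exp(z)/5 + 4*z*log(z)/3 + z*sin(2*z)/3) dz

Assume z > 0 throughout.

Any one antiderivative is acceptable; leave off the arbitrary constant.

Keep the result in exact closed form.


Step 1. Rewrite: now ∫(-3*z*exp(z)/5) dz + ∫(4*z*log(z)/3) dz + ∫(z*sin(2*z)/3) dz.
Step 2. Integrate ∫(z*sin(2*z)/3) dz by parts with u = z, dv = (sin(2*z)/3) dz, so v = -cos(2*z)/6: now -z*cos(2*z)/6 + ∫(-3*z*exp(z)/5) dz + ∫(4*z*log(z)/3) dz + ∫(cos(2*z)/6) dz.
Step 3. Evaluate the standard form: now -z*cos(2*z)/6 + sin(2*z)/12 + ∫(-3*z*exp(z)/5) dz + ∫(4*z*log(z)/3) dz.
Step 4. Integrate ∫(4*z*log(z)/3) dz by parts with u = log(z), dv = (4*z/3) dz, so v = 2*z**2/3 [assuming z > 0]: now 2*z**2*log(z)/3 - z*cos(2*z)/6 + sin(2*z)/12 + ∫(-2*z/3) dz + ∫(-3*z*exp(z)/5) dz.
Step 5. Evaluate the standard form: now 2*z**2*log(z)/3 - z**2/3 - z*cos(2*z)/6 + sin(2*z)/12 + ∫(-3*z*exp(z)/5) dz.
Step 6. Integrate ∫(-3*z*exp(z)/5) dz by parts with u = z, dv = (-3*exp(z)/5) dz, so v = -3*exp(z)/5: now 2*z**2*log(z)/3 - z**2/3 - 3*z*exp(z)/5 - z*cos(2*z)/6 + sin(2*z)/12 + ∫(3*exp(z)/5) dz.
Step 7. Evaluate the standard form: now 2*z**2*log(z)/3 - z**2/3 - 3*z*exp(z)/5 - z*cos(2*z)/6 + 3*exp(z)/5 + sin(2*z)/12.
Answer: 2*z**2*log(z)/3 - z**2/3 - 3*z*exp(z)/5 - z*cos(2*z)/6 + 3*exp(z)/5 + sin(2*z)/12.


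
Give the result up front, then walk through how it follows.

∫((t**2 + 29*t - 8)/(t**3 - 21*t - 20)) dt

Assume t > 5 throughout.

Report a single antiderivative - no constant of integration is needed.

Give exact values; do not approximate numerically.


The answer is 3*log(t - 5) + 2*log(t + 1) - 4*log(t + 4).
Step 1. Decompose ∫((t**2 + 29*t - 8)/(t**3 - 21*t - 20)) dt by partial fractions, (t**2 + 29*t - 8)/(t**3 - 21*t - 20) = -4/(t + 4) + 2/(t + 1) + 3/(t - 5): now ∫(3/(t - 5)) dt + ∫(2/(t + 1)) dt + ∫(-4/(t + 4)) dt.
Step 2. Evaluate the standard form [assuming t > -4]: now -4*log(t + 4) + ∫(3/(t - 5)) dt + ∫(2/(t + 1)) dt.
Step 3. Evaluate the standard form [assuming t > 5]: now 3*log(t - 5) - 4*log(t + 4) + ∫(2/(t + 1)) dt.
Step 4. Evaluate the standard form [assuming t > -1]: now 3*log(t - 5) + 2*log(t + 1) - 4*log(t + 4).
Answer: 3*log(t - 5) + 2*log(t + 1) - 4*log(t + 4).


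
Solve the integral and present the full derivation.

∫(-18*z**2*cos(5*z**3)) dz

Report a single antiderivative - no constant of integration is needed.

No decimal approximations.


Step 1. Substitute u = z**3, turning ∫(-18*z**2*cos(5*z**3)) dz into ∫(-6*cos(5*u)) du: now ∫(-6*cos(5*u)) du.
Step 2. Evaluate the standard form: now -6*sin(5*u)/5.
Step 3. Substitute back u = z**3: now -6*sin(5*z**3)/5.
Answer: -6*sin(5*z**3)/5.
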